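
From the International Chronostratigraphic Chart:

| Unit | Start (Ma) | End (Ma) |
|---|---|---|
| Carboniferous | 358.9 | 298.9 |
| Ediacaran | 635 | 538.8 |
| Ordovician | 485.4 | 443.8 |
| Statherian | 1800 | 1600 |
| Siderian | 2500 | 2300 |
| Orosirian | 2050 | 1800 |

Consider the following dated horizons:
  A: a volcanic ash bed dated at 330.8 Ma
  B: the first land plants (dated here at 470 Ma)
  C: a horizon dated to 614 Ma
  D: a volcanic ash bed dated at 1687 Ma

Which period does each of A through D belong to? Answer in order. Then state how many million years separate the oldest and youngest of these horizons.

A — Carboniferous; B — Ordovician; C — Ediacaran; D — Statherian; span 1356.2 million years

A: 330.8 Ma lies in 358.9–298.9 Ma, so Carboniferous.
B: 470 Ma lies in 485.4–443.8 Ma, so Ordovician.
C: 614 Ma lies in 635–538.8 Ma, so Ediacaran.
D: 1687 Ma lies in 1800–1600 Ma, so Statherian.
Oldest = 1687 Ma, youngest = 330.8 Ma → span 1356.2 Myr.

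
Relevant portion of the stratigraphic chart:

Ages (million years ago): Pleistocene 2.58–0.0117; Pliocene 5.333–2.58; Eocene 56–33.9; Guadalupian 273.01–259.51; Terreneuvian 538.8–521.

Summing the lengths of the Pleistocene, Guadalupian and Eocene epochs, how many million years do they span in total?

Duration is start − end for each: (2.58 − 0.0117) + (273.01 − 259.51) + (56 − 33.9).
That is 2.5683 + 13.5 + 22.1, which totals 38.1683 million years.

38.1683 million years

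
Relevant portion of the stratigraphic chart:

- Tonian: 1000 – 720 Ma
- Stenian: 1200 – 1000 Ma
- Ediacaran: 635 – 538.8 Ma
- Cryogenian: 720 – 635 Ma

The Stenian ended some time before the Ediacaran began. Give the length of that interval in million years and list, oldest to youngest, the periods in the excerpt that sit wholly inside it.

365 million years; Tonian, Cryogenian

End of Stenian = 1000 Ma; start of Ediacaran = 635 Ma.
Gap = 1000 − 635 = 365 Myr.
Periods wholly inside 1000–635 Ma: Tonian (1000–720), Cryogenian (720–635).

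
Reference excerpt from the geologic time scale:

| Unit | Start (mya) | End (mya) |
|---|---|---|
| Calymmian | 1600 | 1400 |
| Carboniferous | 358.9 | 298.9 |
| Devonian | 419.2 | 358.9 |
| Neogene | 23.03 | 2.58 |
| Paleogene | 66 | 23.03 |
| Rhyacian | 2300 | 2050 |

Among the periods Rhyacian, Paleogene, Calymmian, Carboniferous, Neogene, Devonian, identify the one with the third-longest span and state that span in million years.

Start − end for each: Rhyacian 2300 − 2050 = 250; Paleogene 66 − 23.03 = 42.97; Calymmian 1600 − 1400 = 200; Carboniferous 358.9 − 298.9 = 60; Neogene 23.03 − 2.58 = 20.45; Devonian 419.2 − 358.9 = 60.3.
Ranking these from longest: Rhyacian > Calymmian > Devonian > Carboniferous > Paleogene > Neogene.
Position 3 in that ranking is Devonian, which lasted 60.3 Myr.

Devonian, 60.3 million years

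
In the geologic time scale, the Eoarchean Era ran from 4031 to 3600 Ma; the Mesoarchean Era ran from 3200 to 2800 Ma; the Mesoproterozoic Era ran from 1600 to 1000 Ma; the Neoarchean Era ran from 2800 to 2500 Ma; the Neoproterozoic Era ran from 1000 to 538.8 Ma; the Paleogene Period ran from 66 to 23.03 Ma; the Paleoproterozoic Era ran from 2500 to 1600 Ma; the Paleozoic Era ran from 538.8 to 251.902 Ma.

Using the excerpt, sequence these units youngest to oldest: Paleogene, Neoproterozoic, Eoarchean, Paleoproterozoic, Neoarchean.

Paleogene, Neoproterozoic, Paleoproterozoic, Neoarchean, Eoarchean

Read off each span (Ma): Paleogene 66–23.03; Neoproterozoic 1000–538.8; Eoarchean 4031–3600; Paleoproterozoic 2500–1600; Neoarchean 2800–2500.
Larger Ma is older, so oldest→youngest is Eoarchean, Neoarchean, Paleoproterozoic, Neoproterozoic, Paleogene; reverse it for youngest→oldest.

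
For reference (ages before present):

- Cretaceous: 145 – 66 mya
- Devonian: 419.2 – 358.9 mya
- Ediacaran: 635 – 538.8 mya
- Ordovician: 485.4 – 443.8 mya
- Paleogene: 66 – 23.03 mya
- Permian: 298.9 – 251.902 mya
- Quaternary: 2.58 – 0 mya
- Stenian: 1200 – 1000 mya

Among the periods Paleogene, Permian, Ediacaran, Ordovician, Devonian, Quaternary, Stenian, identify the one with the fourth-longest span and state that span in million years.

Durations: Paleogene 42.97; Permian 46.998; Ediacaran 96.2; Ordovician 41.6; Devonian 60.3; Quaternary 2.58; Stenian 200 Myr.
Sorted longest-first: Stenian (200), Ediacaran (96.2), Devonian (60.3), Permian (46.998), Paleogene (42.97), Ordovician (41.6), Quaternary (2.58).
The fourth longest is Permian at 46.998 Myr.

Permian, 46.998 million years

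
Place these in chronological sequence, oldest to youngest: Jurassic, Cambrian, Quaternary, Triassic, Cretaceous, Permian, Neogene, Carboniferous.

Cambrian → Carboniferous → Permian → Triassic → Jurassic → Cretaceous → Neogene → Quaternary

Group by era (each group listed oldest first) — Paleozoic: Cambrian, Carboniferous, Permian; Mesozoic: Triassic, Jurassic, Cretaceous; Cenozoic: Neogene, Quaternary. The eras run Paleozoic → Mesozoic → Cenozoic. Concatenating the groups in that era order gives oldest to youngest directly.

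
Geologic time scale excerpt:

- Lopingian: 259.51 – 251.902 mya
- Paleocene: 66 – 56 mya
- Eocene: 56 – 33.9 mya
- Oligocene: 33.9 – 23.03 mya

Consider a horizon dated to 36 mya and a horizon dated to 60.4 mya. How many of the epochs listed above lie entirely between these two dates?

0

The older date is 60.4 Ma and the younger is 36 Ma.
No epoch both begins after 60.4 Ma and ends before 36 Ma, so the count is 0.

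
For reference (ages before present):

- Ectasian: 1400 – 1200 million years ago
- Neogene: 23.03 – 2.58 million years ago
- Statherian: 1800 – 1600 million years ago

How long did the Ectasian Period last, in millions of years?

200 million years

1400 − 1200 = 200 million years.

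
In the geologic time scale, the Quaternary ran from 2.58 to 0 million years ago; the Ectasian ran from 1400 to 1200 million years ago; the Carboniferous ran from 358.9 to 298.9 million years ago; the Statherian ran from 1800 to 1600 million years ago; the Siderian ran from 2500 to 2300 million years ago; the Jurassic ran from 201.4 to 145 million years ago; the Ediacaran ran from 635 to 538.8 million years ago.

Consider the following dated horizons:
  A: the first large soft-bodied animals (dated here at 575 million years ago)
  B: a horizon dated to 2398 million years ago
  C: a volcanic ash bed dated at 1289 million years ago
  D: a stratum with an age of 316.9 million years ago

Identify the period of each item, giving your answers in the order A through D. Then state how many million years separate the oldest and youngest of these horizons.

Match each age against the start–end ranges in the excerpt: A = 575 Ma → Ediacaran (635–538.8); B = 2398 Ma → Siderian (2500–2300); C = 1289 Ma → Ectasian (1400–1200); D = 316.9 Ma → Carboniferous (358.9–298.9).
The largest age is 2398 Ma and the smallest is 316.9 Ma; their difference is 2081.1 Myr.

A — Ediacaran; B — Siderian; C — Ectasian; D — Carboniferous; span 2081.1 million years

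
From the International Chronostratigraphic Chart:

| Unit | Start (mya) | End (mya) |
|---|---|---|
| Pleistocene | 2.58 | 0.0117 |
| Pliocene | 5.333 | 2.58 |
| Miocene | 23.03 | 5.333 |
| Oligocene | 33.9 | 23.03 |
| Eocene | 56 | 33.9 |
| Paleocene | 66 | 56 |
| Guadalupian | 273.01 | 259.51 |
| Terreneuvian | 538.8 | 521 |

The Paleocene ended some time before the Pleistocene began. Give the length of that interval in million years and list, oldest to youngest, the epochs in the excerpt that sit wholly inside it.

53.42 million years; Eocene, Oligocene, Miocene, Pliocene

End of Paleocene = 56 Ma; start of Pleistocene = 2.58 Ma.
Gap = 56 − 2.58 = 53.42 Myr.
Epochs wholly inside 56–2.58 Ma: Eocene (56–33.9), Oligocene (33.9–23.03), Miocene (23.03–5.333), Pliocene (5.333–2.58).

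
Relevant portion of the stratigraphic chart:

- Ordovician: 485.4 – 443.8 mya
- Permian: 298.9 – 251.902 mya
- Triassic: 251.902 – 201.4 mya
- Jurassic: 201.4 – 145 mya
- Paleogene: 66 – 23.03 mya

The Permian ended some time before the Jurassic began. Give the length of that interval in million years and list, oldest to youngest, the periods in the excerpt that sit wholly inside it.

50.502 million years; Triassic

End of Permian = 251.902 Ma; start of Jurassic = 201.4 Ma.
Gap = 251.902 − 201.4 = 50.502 Myr.
Periods wholly inside 251.902–201.4 Ma: Triassic (251.902–201.4).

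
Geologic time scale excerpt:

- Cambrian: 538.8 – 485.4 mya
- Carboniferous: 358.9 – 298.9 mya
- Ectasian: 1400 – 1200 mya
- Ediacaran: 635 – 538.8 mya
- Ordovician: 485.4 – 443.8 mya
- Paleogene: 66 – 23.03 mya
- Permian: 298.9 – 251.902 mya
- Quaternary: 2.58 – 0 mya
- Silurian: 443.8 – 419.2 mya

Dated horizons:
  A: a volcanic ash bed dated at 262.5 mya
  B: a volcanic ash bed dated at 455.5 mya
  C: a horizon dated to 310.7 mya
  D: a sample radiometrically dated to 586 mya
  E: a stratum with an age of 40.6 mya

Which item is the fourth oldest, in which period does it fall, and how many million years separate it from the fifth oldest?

A, in the Permian; 221.9 million years to E

Sorted oldest-first by Ma: D (586), B (455.5), C (310.7), A (262.5), E (40.6).
The fourth oldest is A at 262.5 Ma, which lies in 298.9–251.902 Ma: the Permian.
The fifth oldest is E at 40.6 Ma; separation = |262.5 − 40.6| = 221.9 Myr.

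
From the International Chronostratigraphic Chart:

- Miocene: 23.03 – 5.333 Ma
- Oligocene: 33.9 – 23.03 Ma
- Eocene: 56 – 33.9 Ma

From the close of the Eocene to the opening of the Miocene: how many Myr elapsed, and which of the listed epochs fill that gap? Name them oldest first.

10.87 million years; Oligocene

The Eocene closes at 33.9 Ma and the Miocene opens at 23.03 Ma, so the interval is 33.9 − 23.03 = 10.87 Myr.
An epoch fits inside if it starts at or after 33.9 Ma and ends at or before 23.03 Ma; oldest first that gives Oligocene.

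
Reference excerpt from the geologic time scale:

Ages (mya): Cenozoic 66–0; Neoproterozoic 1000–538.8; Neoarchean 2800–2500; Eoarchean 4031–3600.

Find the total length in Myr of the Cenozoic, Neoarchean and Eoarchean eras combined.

797 million years

Each duration: Cenozoic = 66; Neoarchean = 300; Eoarchean = 431.
Sum: 66 + 300 + 431 = 797 Myr.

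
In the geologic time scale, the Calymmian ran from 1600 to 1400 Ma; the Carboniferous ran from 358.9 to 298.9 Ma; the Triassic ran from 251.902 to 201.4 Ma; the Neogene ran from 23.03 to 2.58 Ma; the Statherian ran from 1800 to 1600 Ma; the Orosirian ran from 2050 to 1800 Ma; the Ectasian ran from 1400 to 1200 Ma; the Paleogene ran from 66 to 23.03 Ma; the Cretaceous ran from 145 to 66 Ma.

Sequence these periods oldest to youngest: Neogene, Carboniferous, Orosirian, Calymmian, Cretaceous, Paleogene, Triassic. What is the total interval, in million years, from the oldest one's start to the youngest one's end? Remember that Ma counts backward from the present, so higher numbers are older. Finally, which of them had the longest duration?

Start ages (Ma): Orosirian 2050, Calymmian 1600, Carboniferous 358.9, Triassic 251.902, Cretaceous 145, Paleogene 66, Neogene 23.03.
Ordered oldest to youngest: Orosirian, Calymmian, Carboniferous, Triassic, Cretaceous, Paleogene, Neogene.
Span = 2050 − 2.58 = 2047.42 Myr.
Durations: Neogene 20.45, Orosirian 250, Calymmian 200, Paleogene 42.97, Cretaceous 79, Triassic 50.502, Carboniferous 60 → longest is Orosirian (250 Myr).

Orosirian, Calymmian, Carboniferous, Triassic, Cretaceous, Paleogene, Neogene; total span 2047.42 Myr; longest is Orosirian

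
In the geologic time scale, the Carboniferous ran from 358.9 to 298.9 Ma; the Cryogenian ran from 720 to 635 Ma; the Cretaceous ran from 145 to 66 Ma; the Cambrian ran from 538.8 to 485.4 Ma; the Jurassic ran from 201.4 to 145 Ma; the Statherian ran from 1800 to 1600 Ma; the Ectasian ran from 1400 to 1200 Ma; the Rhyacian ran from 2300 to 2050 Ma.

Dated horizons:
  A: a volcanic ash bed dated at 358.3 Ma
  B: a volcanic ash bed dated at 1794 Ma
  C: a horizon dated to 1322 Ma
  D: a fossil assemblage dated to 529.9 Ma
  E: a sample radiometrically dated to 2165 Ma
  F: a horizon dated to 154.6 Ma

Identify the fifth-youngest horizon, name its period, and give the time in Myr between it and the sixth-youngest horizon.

Sorted youngest-first by Ma: F (154.6), A (358.3), D (529.9), C (1322), B (1794), E (2165).
The fifth youngest is B at 1794 Ma, which lies in 1800–1600 Ma: the Statherian.
The sixth youngest is E at 2165 Ma; separation = |1794 − 2165| = 371 Myr.

B, in the Statherian; 371 million years to E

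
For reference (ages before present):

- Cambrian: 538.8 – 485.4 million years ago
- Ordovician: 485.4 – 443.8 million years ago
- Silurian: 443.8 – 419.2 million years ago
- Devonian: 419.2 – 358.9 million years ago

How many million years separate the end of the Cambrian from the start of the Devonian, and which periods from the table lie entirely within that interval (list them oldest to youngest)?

66.2 million years; Ordovician, Silurian

The Cambrian closes at 485.4 Ma and the Devonian opens at 419.2 Ma, so the interval is 485.4 − 419.2 = 66.2 Myr.
A period fits inside if it starts at or after 485.4 Ma and ends at or before 419.2 Ma; oldest first that gives Ordovician, Silurian.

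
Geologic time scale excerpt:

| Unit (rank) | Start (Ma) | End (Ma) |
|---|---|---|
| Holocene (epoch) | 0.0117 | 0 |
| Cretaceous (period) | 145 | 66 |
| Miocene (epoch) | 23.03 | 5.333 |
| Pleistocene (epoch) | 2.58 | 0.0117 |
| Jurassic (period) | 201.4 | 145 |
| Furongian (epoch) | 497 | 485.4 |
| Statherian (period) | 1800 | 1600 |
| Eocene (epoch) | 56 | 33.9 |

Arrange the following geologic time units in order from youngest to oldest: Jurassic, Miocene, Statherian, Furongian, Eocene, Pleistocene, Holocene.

The oldest of these is Statherian (starts 1800 Ma) and the youngest is Holocene (ends 0 Ma).
In between, by decreasing start age: Furongian (497), Jurassic (201.4), Eocene (56), Miocene (23.03), Pleistocene (2.58).
Listing youngest first means reversing that sequence.

Holocene, then Pleistocene, then Miocene, then Eocene, then Jurassic, then Furongian, then Statherian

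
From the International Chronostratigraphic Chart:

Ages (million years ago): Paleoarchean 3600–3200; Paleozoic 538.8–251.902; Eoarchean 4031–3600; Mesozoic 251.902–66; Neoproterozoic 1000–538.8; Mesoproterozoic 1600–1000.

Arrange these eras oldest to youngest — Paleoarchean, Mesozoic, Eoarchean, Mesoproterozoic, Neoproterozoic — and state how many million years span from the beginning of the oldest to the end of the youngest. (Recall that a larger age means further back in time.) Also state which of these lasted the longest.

Start ages (Ma): Eoarchean 4031, Paleoarchean 3600, Mesoproterozoic 1600, Neoproterozoic 1000, Mesozoic 251.902.
Ordered oldest to youngest: Eoarchean, Paleoarchean, Mesoproterozoic, Neoproterozoic, Mesozoic.
Span = 4031 − 66 = 3965 Myr.
Durations: Neoproterozoic 461.2, Mesozoic 185.902, Paleoarchean 400, Eoarchean 431, Mesoproterozoic 600 → longest is Mesoproterozoic (600 Myr).

Eoarchean, Paleoarchean, Mesoproterozoic, Neoproterozoic, Mesozoic; total span 3965 Myr; longest is Mesoproterozoic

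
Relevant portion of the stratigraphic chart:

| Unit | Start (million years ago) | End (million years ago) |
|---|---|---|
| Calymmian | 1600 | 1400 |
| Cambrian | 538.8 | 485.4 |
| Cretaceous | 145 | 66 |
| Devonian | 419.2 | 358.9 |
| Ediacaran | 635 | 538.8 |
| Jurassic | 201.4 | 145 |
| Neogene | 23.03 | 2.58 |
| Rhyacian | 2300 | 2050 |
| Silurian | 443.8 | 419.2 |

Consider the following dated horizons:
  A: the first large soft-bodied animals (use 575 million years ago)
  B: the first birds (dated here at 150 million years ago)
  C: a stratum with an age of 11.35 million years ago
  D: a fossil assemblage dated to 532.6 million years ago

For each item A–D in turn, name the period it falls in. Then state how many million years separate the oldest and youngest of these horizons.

A — Ediacaran; B — Jurassic; C — Neogene; D — Cambrian; span 563.65 million years

A: 575 Ma lies in 635–538.8 Ma, so Ediacaran.
B: 150 Ma lies in 201.4–145 Ma, so Jurassic.
C: 11.35 Ma lies in 23.03–2.58 Ma, so Neogene.
D: 532.6 Ma lies in 538.8–485.4 Ma, so Cambrian.
Oldest = 575 Ma, youngest = 11.35 Ma → span 563.65 Myr.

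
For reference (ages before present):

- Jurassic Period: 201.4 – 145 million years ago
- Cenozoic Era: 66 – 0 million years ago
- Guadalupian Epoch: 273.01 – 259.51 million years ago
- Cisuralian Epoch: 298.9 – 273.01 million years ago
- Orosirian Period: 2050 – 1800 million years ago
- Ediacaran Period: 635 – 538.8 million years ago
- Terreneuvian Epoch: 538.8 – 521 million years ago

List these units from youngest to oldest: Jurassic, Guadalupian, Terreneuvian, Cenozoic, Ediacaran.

Read off each span (Ma): Jurassic 201.4–145; Guadalupian 273.01–259.51; Terreneuvian 538.8–521; Cenozoic 66–0; Ediacaran 635–538.8.
Larger Ma is older, so oldest→youngest is Ediacaran, Terreneuvian, Guadalupian, Jurassic, Cenozoic; reverse it for youngest→oldest.

Cenozoic, Jurassic, Guadalupian, Terreneuvian, Ediacaran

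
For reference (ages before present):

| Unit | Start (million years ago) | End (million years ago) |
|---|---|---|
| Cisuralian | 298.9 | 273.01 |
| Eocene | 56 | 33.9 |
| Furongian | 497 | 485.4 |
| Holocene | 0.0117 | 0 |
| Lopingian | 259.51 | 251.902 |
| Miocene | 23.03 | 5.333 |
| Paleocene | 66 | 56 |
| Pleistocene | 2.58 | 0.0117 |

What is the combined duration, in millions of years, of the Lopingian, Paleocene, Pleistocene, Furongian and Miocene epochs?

49.4733 million years

Each duration: Lopingian = 7.608; Paleocene = 10; Pleistocene = 2.5683; Furongian = 11.6; Miocene = 17.697.
Sum: 7.608 + 10 + 2.5683 + 11.6 + 17.697 = 49.4733 Myr.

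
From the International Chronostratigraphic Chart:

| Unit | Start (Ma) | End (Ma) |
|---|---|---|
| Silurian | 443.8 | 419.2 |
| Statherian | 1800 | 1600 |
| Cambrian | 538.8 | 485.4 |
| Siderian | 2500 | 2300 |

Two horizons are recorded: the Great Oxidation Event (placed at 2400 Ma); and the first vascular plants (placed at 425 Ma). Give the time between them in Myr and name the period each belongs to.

1975 million years apart; the first in the Siderian, the second in the Silurian

Elapsed time: 2400 − 425 = 1975 Myr.
2400 Ma lies within 2500–2300 Ma: Siderian.
425 Ma lies within 443.8–419.2 Ma: Silurian.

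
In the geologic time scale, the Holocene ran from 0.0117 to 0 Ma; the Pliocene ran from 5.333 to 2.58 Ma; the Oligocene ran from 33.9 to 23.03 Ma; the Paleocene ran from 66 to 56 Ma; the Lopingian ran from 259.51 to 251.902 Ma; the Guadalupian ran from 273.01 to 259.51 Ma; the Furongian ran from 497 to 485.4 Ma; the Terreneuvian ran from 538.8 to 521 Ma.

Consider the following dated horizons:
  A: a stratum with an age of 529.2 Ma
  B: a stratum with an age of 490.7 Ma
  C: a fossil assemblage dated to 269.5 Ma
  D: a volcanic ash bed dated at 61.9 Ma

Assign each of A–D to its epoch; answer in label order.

A — Terreneuvian; B — Furongian; C — Guadalupian; D — Paleocene

A: 529.2 Ma lies in 538.8–521 Ma, so Terreneuvian.
B: 490.7 Ma lies in 497–485.4 Ma, so Furongian.
C: 269.5 Ma lies in 273.01–259.51 Ma, so Guadalupian.
D: 61.9 Ma lies in 66–56 Ma, so Paleocene.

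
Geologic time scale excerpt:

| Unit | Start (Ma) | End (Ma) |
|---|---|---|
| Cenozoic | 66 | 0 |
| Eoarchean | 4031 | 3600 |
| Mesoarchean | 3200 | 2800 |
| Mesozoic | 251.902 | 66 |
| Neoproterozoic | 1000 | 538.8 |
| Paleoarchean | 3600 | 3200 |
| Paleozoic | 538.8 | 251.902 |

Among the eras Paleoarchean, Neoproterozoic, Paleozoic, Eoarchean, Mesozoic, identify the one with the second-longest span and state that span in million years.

Durations: Paleoarchean 400; Neoproterozoic 461.2; Paleozoic 286.898; Eoarchean 431; Mesozoic 185.902 Myr.
Sorted longest-first: Neoproterozoic (461.2), Eoarchean (431), Paleoarchean (400), Paleozoic (286.898), Mesozoic (185.902).
The second longest is Eoarchean at 431 Myr.

Eoarchean, 431 million years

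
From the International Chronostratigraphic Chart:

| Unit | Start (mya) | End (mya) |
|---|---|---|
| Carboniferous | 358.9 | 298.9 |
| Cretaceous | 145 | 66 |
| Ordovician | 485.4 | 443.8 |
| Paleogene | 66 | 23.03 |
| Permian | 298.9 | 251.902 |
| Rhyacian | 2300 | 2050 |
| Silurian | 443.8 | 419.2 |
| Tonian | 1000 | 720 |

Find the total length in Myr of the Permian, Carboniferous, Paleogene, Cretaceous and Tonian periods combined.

Duration is start − end for each: (298.9 − 251.902) + (358.9 − 298.9) + (66 − 23.03) + (145 − 66) + (1000 − 720).
That is 46.998 + 60 + 42.97 + 79 + 280, which totals 508.968 million years.

508.968 million years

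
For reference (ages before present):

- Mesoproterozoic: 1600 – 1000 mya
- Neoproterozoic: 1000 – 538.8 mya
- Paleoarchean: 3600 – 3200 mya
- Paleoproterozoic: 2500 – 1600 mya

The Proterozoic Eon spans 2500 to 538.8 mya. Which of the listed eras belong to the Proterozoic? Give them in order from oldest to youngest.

Eras with both bounds inside 2500–538.8 Ma: Paleoproterozoic (2500–1600), Mesoproterozoic (1600–1000), Neoproterozoic (1000–538.8).

Paleoproterozoic, Mesoproterozoic, Neoproterozoic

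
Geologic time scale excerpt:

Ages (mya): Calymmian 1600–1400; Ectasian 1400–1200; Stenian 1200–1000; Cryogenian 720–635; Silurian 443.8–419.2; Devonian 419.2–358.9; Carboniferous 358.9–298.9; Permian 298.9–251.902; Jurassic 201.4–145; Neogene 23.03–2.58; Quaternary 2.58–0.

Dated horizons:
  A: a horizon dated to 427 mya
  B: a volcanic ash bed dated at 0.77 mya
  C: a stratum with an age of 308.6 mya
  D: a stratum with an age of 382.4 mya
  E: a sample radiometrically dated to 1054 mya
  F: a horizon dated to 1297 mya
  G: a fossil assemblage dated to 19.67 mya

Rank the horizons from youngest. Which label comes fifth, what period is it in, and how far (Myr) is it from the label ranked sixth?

Smaller Ma means younger, so youngest first: B 0.77 < G 19.67 < C 308.6 < D 382.4 < A 427 < E 1054 < F 1297.
Counting 5 along gives A (427 Ma); the excerpt puts that inside the Silurian, 443.8–419.2 Ma.
Next in line is E (1054 Ma), and 1054 − 427 = 627 Myr.

A, in the Silurian; 627 million years to E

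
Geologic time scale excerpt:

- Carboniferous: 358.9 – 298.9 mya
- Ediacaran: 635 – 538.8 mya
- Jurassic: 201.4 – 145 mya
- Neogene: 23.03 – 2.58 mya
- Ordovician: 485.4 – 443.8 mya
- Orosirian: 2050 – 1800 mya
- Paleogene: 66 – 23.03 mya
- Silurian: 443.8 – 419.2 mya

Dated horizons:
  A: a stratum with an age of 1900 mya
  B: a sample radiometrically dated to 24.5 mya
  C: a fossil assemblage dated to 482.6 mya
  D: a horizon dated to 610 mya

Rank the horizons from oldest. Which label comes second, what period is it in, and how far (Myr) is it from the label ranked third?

Sorted oldest-first by Ma: A (1900), D (610), C (482.6), B (24.5).
The second oldest is D at 610 Ma, which lies in 635–538.8 Ma: the Ediacaran.
The third oldest is C at 482.6 Ma; separation = |610 − 482.6| = 127.4 Myr.

D, in the Ediacaran; 127.4 million years to C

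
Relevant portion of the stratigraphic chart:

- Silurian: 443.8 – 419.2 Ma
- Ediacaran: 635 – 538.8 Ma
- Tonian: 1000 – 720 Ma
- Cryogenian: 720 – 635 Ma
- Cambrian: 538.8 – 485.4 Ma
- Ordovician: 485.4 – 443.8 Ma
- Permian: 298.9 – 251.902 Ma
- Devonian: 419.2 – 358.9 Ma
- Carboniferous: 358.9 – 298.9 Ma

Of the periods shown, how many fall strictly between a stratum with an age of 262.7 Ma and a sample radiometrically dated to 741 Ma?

7

The older date is 741 Ma and the younger is 262.7 Ma.
Periods with start < 741 and end > 262.7 Ma: Cryogenian (720–635), Ediacaran (635–538.8), Cambrian (538.8–485.4), Ordovician (485.4–443.8), Silurian (443.8–419.2), Devonian (419.2–358.9), Carboniferous (358.9–298.9).
That is 7 complete periods.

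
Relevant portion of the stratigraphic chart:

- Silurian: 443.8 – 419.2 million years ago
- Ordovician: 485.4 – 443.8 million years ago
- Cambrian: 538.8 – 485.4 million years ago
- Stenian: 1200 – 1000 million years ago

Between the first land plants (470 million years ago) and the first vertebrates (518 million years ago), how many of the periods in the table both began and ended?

0

Checking each listed span, none has both start < 518 Ma and end > 470 Ma — every period straddles one of the two dates or lies outside them — so the count is 0.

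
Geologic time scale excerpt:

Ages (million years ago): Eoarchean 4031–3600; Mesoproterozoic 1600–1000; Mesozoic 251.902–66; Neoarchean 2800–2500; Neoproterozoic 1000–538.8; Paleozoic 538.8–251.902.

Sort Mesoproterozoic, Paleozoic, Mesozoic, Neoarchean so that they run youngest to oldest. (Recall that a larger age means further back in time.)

Mesozoic, Paleozoic, Mesoproterozoic, Neoarchean

Read off each span (Ma): Mesoproterozoic 1600–1000; Paleozoic 538.8–251.902; Mesozoic 251.902–66; Neoarchean 2800–2500.
Larger Ma is older, so oldest→youngest is Neoarchean, Mesoproterozoic, Paleozoic, Mesozoic; reverse it for youngest→oldest.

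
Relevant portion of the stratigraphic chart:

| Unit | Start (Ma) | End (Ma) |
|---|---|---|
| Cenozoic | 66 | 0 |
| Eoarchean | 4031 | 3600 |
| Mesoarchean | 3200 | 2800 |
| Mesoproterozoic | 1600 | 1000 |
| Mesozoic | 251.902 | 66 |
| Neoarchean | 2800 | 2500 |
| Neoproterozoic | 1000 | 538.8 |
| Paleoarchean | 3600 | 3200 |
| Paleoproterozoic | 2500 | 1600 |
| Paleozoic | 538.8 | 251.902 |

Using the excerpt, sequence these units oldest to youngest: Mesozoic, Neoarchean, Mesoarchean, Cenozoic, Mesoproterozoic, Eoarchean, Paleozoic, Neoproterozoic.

The oldest of these is Eoarchean (starts 4031 Ma) and the youngest is Cenozoic (ends 0 Ma).
In between, by decreasing start age: Mesoarchean (3200), Neoarchean (2800), Mesoproterozoic (1600), Neoproterozoic (1000), Paleozoic (538.8), Mesozoic (251.902).

Eoarchean, Mesoarchean, Neoarchean, Mesoproterozoic, Neoproterozoic, Paleozoic, Mesozoic, Cenozoic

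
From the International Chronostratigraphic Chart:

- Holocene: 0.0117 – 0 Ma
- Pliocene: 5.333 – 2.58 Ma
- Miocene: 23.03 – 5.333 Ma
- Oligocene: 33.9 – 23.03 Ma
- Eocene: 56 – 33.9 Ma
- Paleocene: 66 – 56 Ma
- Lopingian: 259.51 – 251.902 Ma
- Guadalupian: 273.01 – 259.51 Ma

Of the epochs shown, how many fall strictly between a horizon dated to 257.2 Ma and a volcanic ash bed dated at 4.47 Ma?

The older date is 257.2 Ma and the younger is 4.47 Ma.
Epochs with start < 257.2 and end > 4.47 Ma: Paleocene (66–56), Eocene (56–33.9), Oligocene (33.9–23.03), Miocene (23.03–5.333).
That is 4 complete epochs.

4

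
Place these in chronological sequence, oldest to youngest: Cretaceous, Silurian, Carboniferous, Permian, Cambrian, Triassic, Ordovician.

Era membership (oldest first within each) — Paleozoic: Cambrian, Ordovician, Silurian, Carboniferous, Permian; Mesozoic: Triassic, Cretaceous. Paleozoic precedes Mesozoic, which precedes Cenozoic. Concatenating the groups in that era order gives oldest to youngest directly.

Cambrian, Ordovician, Silurian, Carboniferous, Permian, Triassic, Cretaceous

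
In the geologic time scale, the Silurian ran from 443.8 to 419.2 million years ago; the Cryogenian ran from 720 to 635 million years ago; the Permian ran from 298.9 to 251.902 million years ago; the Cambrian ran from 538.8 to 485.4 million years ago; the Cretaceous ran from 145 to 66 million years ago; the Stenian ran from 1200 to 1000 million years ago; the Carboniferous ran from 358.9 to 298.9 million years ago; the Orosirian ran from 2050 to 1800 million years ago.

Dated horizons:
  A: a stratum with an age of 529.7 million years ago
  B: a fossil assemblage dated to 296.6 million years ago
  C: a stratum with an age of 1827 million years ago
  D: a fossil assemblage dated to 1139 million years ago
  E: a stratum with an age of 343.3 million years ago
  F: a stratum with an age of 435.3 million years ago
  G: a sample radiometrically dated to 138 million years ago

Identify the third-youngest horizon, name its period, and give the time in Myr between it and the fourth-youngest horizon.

E, in the Carboniferous; 92 million years to F

Sorted youngest-first by Ma: G (138), B (296.6), E (343.3), F (435.3), A (529.7), D (1139), C (1827).
The third youngest is E at 343.3 Ma, which lies in 358.9–298.9 Ma: the Carboniferous.
The fourth youngest is F at 435.3 Ma; separation = |343.3 − 435.3| = 92 Myr.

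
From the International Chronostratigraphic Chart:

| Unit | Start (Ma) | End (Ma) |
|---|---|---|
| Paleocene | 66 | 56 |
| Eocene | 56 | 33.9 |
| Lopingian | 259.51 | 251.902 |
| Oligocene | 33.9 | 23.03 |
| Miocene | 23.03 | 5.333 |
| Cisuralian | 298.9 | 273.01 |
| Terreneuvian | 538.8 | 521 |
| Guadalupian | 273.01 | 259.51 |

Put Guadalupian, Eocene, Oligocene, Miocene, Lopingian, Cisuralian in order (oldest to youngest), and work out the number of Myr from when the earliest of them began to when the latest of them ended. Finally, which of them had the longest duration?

From the excerpt: Guadalupian 273.01–259.51; Eocene 56–33.9; Oligocene 33.9–23.03; Miocene 23.03–5.333; Lopingian 259.51–251.902; Cisuralian 298.9–273.01 (Ma).
Larger Ma is earlier, so the oldest is Cisuralian and the youngest is Miocene; oldest to youngest: Cisuralian, Guadalupian, Lopingian, Eocene, Oligocene, Miocene.
Oldest start 298.9 minus youngest end 5.333 gives 293.567 Myr overall.
Individual lengths (start − end): Eocene 22.1; Cisuralian 25.89; Oligocene 10.87; Lopingian 7.608; Guadalupian 13.5; Miocene 17.697. The largest is Cisuralian at 25.89 Myr.

Cisuralian → Guadalupian → Lopingian → Eocene → Oligocene → Miocene; total span 293.567 Myr; longest is Cisuralian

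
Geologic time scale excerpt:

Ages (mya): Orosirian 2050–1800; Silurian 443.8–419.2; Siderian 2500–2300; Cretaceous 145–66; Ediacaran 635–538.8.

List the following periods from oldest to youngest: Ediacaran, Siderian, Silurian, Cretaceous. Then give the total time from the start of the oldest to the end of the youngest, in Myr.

Start ages (Ma): Siderian 2500, Ediacaran 635, Silurian 443.8, Cretaceous 145.
Ordered oldest to youngest: Siderian, Ediacaran, Silurian, Cretaceous.
Span = 2500 − 66 = 2434 Myr.

Siderian, Ediacaran, Silurian, Cretaceous; total span 2434 Myr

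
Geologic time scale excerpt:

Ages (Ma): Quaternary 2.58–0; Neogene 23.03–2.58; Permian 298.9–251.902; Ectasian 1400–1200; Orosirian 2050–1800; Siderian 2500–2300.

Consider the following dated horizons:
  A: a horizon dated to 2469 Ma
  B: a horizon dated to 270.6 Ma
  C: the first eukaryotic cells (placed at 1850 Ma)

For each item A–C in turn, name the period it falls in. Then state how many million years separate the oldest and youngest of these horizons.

A — Siderian; B — Permian; C — Orosirian; span 2198.4 million years

A: 2469 Ma lies in 2500–2300 Ma, so Siderian.
B: 270.6 Ma lies in 298.9–251.902 Ma, so Permian.
C: 1850 Ma lies in 2050–1800 Ma, so Orosirian.
Oldest = 2469 Ma, youngest = 270.6 Ma → span 2198.4 Myr.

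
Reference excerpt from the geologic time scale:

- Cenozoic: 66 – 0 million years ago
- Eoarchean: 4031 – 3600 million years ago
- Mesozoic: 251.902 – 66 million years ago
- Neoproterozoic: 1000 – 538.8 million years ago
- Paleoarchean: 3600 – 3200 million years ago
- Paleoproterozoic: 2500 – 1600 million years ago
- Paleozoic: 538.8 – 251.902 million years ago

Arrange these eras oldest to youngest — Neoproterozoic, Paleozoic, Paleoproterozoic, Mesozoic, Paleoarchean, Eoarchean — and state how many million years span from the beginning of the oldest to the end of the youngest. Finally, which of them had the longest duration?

Start ages (Ma): Eoarchean 4031, Paleoarchean 3600, Paleoproterozoic 2500, Neoproterozoic 1000, Paleozoic 538.8, Mesozoic 251.902.
Ordered oldest to youngest: Eoarchean, Paleoarchean, Paleoproterozoic, Neoproterozoic, Paleozoic, Mesozoic.
Span = 4031 − 66 = 3965 Myr.
Durations: Paleoproterozoic 900, Mesozoic 185.902, Eoarchean 431, Neoproterozoic 461.2, Paleozoic 286.898, Paleoarchean 400 → longest is Paleoproterozoic (900 Myr).

Eoarchean, Paleoarchean, Paleoproterozoic, Neoproterozoic, Paleozoic, Mesozoic; total span 3965 Myr; longest is Paleoproterozoic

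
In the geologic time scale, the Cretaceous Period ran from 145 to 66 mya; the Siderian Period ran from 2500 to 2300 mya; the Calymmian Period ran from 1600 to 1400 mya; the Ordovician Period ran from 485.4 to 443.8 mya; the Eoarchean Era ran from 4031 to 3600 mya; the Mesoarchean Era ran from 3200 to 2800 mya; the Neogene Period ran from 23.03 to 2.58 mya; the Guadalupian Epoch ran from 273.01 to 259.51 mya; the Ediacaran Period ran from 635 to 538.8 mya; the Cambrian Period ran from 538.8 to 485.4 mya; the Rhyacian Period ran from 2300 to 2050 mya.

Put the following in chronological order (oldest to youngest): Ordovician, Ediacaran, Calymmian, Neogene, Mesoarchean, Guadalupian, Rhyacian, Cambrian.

Sorting by start age (descending Ma, since larger Ma = older): Mesoarchean began 3200, Rhyacian began 2300, Calymmian began 1600, Ediacaran began 635, Cambrian began 538.8, Ordovician began 485.4, Guadalupian began 273.01, Neogene began 23.03.

Mesoarchean, Rhyacian, Calymmian, Ediacaran, Cambrian, Ordovician, Guadalupian, Neogene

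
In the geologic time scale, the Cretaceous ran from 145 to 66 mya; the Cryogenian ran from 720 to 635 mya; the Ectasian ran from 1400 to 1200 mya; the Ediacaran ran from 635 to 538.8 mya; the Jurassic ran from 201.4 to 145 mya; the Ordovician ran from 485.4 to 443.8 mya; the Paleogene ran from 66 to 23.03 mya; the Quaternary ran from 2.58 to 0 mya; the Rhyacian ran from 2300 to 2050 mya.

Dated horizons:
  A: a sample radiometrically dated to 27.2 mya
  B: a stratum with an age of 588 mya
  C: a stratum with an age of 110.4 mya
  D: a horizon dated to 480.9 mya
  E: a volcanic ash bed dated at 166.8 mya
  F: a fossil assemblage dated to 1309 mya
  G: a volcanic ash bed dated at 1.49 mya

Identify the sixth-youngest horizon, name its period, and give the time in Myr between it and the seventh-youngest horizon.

B, in the Ediacaran; 721 million years to F

Sorted youngest-first by Ma: G (1.49), A (27.2), C (110.4), E (166.8), D (480.9), B (588), F (1309).
The sixth youngest is B at 588 Ma, which lies in 635–538.8 Ma: the Ediacaran.
The seventh youngest is F at 1309 Ma; separation = |588 − 1309| = 721 Myr.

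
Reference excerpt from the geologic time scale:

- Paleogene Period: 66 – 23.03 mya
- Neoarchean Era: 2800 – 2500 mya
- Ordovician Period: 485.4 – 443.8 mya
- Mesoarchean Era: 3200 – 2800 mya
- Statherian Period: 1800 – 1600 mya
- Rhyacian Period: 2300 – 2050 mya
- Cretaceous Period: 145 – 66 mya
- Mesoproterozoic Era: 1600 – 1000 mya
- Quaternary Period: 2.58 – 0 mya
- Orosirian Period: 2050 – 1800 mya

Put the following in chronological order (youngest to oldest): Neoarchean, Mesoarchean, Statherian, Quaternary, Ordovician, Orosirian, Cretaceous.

Sorting by start age (ascending Ma, since larger Ma = older): Quaternary start 2.58, Cretaceous start 145, Ordovician start 485.4, Statherian start 1800, Orosirian start 2050, Neoarchean start 2800, Mesoarchean start 3200.

Quaternary → Cretaceous → Ordovician → Statherian → Orosirian → Neoarchean → Mesoarchean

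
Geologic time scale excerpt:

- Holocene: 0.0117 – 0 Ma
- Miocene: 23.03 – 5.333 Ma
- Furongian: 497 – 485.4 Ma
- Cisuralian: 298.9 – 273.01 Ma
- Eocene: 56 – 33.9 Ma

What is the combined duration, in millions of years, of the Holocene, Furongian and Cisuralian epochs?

Duration is start − end for each: (0.0117 − 0) + (497 − 485.4) + (298.9 − 273.01).
That is 0.0117 + 11.6 + 25.89, which totals 37.5017 million years.

37.5017 million years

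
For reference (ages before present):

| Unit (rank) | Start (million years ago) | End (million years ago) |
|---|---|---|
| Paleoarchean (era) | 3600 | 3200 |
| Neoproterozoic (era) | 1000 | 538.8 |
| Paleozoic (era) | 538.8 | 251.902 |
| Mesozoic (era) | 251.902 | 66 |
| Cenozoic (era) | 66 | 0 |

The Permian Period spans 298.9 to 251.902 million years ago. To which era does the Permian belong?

Paleozoic

The Permian (298.9–251.902 Ma) lies entirely within 538.8–251.902 Ma, the Paleozoic Era.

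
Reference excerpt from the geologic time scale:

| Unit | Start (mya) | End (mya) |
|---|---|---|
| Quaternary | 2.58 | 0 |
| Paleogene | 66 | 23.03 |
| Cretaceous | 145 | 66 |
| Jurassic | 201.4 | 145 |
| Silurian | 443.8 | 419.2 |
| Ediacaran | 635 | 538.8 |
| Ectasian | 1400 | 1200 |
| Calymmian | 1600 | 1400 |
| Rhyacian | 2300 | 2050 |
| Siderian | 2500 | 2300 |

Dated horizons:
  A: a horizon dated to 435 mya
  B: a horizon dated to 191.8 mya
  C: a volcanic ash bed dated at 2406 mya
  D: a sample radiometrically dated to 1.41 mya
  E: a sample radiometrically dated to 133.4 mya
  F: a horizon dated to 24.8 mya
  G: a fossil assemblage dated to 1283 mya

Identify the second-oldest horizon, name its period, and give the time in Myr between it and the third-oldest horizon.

G, in the Ectasian; 848 million years to A

Sorted oldest-first by Ma: C (2406), G (1283), A (435), B (191.8), E (133.4), F (24.8), D (1.41).
The second oldest is G at 1283 Ma, which lies in 1400–1200 Ma: the Ectasian.
The third oldest is A at 435 Ma; separation = |1283 − 435| = 848 Myr.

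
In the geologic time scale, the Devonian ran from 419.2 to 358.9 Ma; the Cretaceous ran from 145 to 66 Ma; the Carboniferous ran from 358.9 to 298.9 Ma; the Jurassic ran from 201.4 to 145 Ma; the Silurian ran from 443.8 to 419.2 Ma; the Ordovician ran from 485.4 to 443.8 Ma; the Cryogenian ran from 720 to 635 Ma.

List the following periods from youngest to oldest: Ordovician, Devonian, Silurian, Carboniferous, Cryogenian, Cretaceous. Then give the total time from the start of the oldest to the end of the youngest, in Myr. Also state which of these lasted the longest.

Cretaceous, Carboniferous, Devonian, Silurian, Ordovician, Cryogenian; total span 654 Myr; longest is Cryogenian

Start ages (Ma): Cryogenian 720, Ordovician 485.4, Silurian 443.8, Devonian 419.2, Carboniferous 358.9, Cretaceous 145.
Ordered youngest to oldest: Cretaceous, Carboniferous, Devonian, Silurian, Ordovician, Cryogenian.
Span = 720 − 66 = 654 Myr.
Durations: Cretaceous 79, Devonian 60.3, Ordovician 41.6, Carboniferous 60, Cryogenian 85, Silurian 24.6 → longest is Cryogenian (85 Myr).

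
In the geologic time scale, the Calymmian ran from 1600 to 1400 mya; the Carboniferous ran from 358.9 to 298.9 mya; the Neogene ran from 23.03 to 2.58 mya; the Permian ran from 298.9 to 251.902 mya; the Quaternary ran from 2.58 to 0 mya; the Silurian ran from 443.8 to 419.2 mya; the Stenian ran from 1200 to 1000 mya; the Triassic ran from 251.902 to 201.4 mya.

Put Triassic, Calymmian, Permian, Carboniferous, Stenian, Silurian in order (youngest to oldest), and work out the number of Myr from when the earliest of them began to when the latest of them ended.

Triassic → Permian → Carboniferous → Silurian → Stenian → Calymmian; total span 1398.6 Myr

Start ages (Ma): Calymmian 1600, Stenian 1200, Silurian 443.8, Carboniferous 358.9, Permian 298.9, Triassic 251.902.
Ordered youngest to oldest: Triassic, Permian, Carboniferous, Silurian, Stenian, Calymmian.
Span = 1600 − 201.4 = 1398.6 Myr.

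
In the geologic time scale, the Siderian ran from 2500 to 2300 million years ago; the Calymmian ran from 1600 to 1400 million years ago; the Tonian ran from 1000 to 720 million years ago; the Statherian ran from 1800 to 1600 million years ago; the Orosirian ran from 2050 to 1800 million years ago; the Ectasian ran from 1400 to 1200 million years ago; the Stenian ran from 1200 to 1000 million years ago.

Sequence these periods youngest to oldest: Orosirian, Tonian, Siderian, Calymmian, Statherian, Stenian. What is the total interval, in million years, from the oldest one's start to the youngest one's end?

Start ages (Ma): Siderian 2500, Orosirian 2050, Statherian 1800, Calymmian 1600, Stenian 1200, Tonian 1000.
Ordered youngest to oldest: Tonian, Stenian, Calymmian, Statherian, Orosirian, Siderian.
Span = 2500 − 720 = 1780 Myr.

Tonian, Stenian, Calymmian, Statherian, Orosirian, Siderian; total span 1780 Myr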